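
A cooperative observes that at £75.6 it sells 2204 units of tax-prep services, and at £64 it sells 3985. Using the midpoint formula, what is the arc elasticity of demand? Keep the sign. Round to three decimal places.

ΔQ = 3985 − 2204 = 1781; ΔP = 64 − 75.6 = -11.6.
Midpoints: P̄ = 69.80, Q̄ = 3094.5.
ε = (ΔQ/ΔP)(P̄/Q̄) = (1781/-11.6)(69.80/3094.5).

-3.463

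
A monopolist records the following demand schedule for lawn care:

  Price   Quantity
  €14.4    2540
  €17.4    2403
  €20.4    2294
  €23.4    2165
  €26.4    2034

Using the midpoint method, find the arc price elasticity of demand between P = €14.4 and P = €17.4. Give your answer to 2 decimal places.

At P = 14.4, Q = 2540; at P = 17.4, Q = 2403.
ΔQ = -137, ΔP = 3.0. Midpoints: P̄ = 15.90, Q̄ = 2471.5.
ε = (ΔQ/ΔP)(P̄/Q̄) = (-137/3.0)(15.90/2471.5).

-0.29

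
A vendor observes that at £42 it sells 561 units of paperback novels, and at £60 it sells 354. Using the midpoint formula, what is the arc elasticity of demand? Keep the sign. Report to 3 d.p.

-1.282

ΔQ = 354 − 561 = -207; ΔP = 60 − 42 = 18.
Midpoints: P̄ = 51.00, Q̄ = 457.5.
ε = (ΔQ/ΔP)(P̄/Q̄) = (-207/18)(51.00/457.5).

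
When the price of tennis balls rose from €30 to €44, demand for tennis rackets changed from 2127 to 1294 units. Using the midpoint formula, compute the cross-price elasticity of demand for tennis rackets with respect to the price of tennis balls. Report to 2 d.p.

ΔQ_x = 1294 − 2127 = -833; ΔP_y = 44 − 30 = 14.
Midpoints: P̄_y = 37.00, Q̄_x = 1710.5.
ε_xy = (ΔQ_x/ΔP_y)(P̄_y/Q̄_x) = (-833/14)(37.00/1710.5).
ε_xy < 0, so the goods are complements.

-1.29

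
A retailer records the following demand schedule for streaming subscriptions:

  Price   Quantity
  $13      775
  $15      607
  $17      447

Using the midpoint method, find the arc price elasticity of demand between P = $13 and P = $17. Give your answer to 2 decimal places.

-2.01

At P = 13, Q = 775; at P = 17, Q = 447.
ΔQ = -328, ΔP = 4. Midpoints: P̄ = 15.00, Q̄ = 611.0.
ε = (ΔQ/ΔP)(P̄/Q̄) = (-328/4)(15.00/611.0).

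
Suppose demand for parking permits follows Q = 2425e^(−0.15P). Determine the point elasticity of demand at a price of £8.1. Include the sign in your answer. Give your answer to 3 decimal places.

-1.215

At P = 8.1, Q = 719.522.
dQ/dP = −0.15·2425e^(−0.15P) = −0.15Q = -107.928.
ε = (dQ/dP)(P/Q) = (-107.928)(8.1/719.522).
|ε| > 1, so demand is elastic at this price.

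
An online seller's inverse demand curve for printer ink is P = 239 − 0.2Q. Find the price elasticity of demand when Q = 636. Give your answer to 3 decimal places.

-0.879

At Q = 636, P = 239 − 0.2(636) = 111.80.
dP/dQ = −0.2, so dQ/dP = 1/(−0.2) = -5.000.
ε = (dQ/dP)(P/Q) = (-5.000)(111.80/636).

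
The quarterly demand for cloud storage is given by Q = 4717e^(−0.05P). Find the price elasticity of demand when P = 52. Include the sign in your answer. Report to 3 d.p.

-2.600

At P = 52, Q = 350.348.
dQ/dP = −0.05·4717e^(−0.05P) = −0.05Q = -17.517.
ε = (dQ/dP)(P/Q) = (-17.517)(52/350.348).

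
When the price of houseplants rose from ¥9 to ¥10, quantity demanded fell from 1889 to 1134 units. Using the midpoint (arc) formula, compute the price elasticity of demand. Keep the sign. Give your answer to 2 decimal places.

-4.75

ΔQ = 1134 − 1889 = -755; ΔP = 10 − 9 = 1.
Midpoints: P̄ = 9.50, Q̄ = 1511.5.
ε = (ΔQ/ΔP)(P̄/Q̄) = (-755/1)(9.50/1511.5).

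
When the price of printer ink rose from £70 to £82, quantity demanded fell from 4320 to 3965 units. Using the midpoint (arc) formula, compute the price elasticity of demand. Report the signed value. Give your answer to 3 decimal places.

ΔQ = 3965 − 4320 = -355; ΔP = 82 − 70 = 12.
Midpoints: P̄ = 76.00, Q̄ = 4142.5.
ε = (ΔQ/ΔP)(P̄/Q̄) = (-355/12)(76.00/4142.5).

-0.543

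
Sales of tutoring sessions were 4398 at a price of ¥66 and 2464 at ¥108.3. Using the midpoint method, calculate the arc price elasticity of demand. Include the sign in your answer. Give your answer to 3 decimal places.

ΔQ = 2464 − 4398 = -1934; ΔP = 108.3 − 66 = 42.3.
Midpoints: P̄ = 87.15, Q̄ = 3431.0.
ε = (ΔQ/ΔP)(P̄/Q̄) = (-1934/42.3)(87.15/3431.0).

-1.161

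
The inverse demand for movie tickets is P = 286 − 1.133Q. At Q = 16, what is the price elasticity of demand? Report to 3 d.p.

-14.777

At Q = 16, P = 286 − 1.133(16) = 267.87.
dP/dQ = −1.133, so dQ/dP = 1/(−1.133) = -0.883.
ε = (dQ/dP)(P/Q) = (-0.883)(267.87/16).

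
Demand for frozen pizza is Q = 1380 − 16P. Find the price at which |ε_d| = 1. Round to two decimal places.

For linear demand Q = a − bP, ε = −bP/(a − bP). |ε| = 1 when bP = a − bP, i.e. P = a/(2b).
P = 1380/(2·16) = 1380/32 = 43.1250.

43.13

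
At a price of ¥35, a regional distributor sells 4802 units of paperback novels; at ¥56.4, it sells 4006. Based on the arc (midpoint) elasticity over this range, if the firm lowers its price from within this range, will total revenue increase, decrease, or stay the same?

Arc ε = (-796/21.4)(45.70/4404.0) ≈ -0.386.
|ε| = 0.39 < 1, so demand is inelastic. A price cut therefore reduces total revenue.

decrease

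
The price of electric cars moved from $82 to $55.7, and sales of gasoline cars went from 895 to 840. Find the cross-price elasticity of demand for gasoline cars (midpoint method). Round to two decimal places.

0.17

ΔQ_x = 840 − 895 = -55; ΔP_y = 55.7 − 82 = -26.3.
Midpoints: P̄_y = 68.85, Q̄_x = 867.5.
ε_xy = (ΔQ_x/ΔP_y)(P̄_y/Q̄_x) = (-55/-26.3)(68.85/867.5).
ε_xy > 0, so the goods are substitutes.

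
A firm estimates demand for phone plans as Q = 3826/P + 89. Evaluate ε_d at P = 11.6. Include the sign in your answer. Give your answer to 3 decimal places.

At P = 11.6, Q = 418.828.
dQ/dP = −3826/P² = -28.433.
ε = (dQ/dP)(P/Q) = (-28.433)(11.6/418.828).

-0.788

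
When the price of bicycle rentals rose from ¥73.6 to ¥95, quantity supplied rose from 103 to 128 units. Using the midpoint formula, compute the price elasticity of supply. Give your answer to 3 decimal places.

0.853

ΔQ = 128 − 103 = 25; ΔP = 95 − 73.6 = 21.4.
Midpoints: P̄ = 84.30, Q̄ = 115.5.
ε_s = (ΔQ/ΔP)(P̄/Q̄) = (25/21.4)(84.30/115.5).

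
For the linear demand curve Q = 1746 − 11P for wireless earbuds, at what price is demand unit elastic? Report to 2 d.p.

For linear demand Q = a − bP, ε = −bP/(a − bP). |ε| = 1 when bP = a − bP, i.e. P = a/(2b).
P = 1746/(2·11) = 1746/22 = 79.3636.

79.36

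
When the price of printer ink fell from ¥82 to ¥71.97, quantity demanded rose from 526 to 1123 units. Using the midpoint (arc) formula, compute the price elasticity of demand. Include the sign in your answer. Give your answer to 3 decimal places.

ΔQ = 1123 − 526 = 597; ΔP = 71.97 − 82 = -10.03.
Midpoints: P̄ = 76.98, Q̄ = 824.5.
ε = (ΔQ/ΔP)(P̄/Q̄) = (597/-10.03)(76.98/824.5).

-5.558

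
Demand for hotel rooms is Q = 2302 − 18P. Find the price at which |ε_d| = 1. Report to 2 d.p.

63.94

For linear demand Q = a − bP, ε = −bP/(a − bP). |ε| = 1 when bP = a − bP, i.e. P = a/(2b).
P = 2302/(2·18) = 2302/36 = 63.9444.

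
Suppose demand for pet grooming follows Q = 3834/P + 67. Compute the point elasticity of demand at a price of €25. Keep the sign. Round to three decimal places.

At P = 25, Q = 220.360.
dQ/dP = −3834/P² = -6.134.
ε = (dQ/dP)(P/Q) = (-6.134)(25/220.360).

-0.696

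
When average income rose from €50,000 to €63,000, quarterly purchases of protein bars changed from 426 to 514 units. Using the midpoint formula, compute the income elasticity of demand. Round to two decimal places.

0.81

ΔQ = 88, ΔI = 13000. Midpoints: Ī = 56,500, Q̄ = 470.0.
ε_I = (ΔQ/ΔI)(Ī/Q̄) = (88/13000)(56500/470.0).
ε_I > 0, so the good is normal.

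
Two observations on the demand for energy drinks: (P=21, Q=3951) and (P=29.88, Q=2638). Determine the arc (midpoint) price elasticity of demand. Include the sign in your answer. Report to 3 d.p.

ΔQ = 2638 − 3951 = -1313; ΔP = 29.88 − 21 = 8.88.
Midpoints: P̄ = 25.44, Q̄ = 3294.5.
ε = (ΔQ/ΔP)(P̄/Q̄) = (-1313/8.88)(25.44/3294.5).

-1.142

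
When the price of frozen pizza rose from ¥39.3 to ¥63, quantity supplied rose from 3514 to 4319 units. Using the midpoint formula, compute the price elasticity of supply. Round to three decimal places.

0.444

ΔQ = 4319 − 3514 = 805; ΔP = 63 − 39.3 = 23.7.
Midpoints: P̄ = 51.15, Q̄ = 3916.5.
ε_s = (ΔQ/ΔP)(P̄/Q̄) = (805/23.7)(51.15/3916.5).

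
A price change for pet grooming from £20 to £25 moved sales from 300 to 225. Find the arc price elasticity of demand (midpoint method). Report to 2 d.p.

-1.29

ΔQ = 225 − 300 = -75; ΔP = 25 − 20 = 5.
Midpoints: P̄ = 22.50, Q̄ = 262.5.
ε = (ΔQ/ΔP)(P̄/Q̄) = (-75/5)(22.50/262.5).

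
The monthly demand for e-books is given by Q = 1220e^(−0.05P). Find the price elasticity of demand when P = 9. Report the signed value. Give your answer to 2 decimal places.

At P = 9, Q = 777.906.
dQ/dP = −0.05·1220e^(−0.05P) = −0.05Q = -38.895.
ε = (dQ/dP)(P/Q) = (-38.895)(9/777.906).

-0.45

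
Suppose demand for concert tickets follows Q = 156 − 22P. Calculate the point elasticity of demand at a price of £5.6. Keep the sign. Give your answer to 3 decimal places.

-3.756

At P = 5.6, Q = 32.800.
dQ/dP = −22.
ε = (dQ/dP)(P/Q) = (-22)(5.6/32.800).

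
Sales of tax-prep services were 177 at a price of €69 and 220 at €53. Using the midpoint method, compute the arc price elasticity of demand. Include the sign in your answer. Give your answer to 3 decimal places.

-0.826

ΔQ = 220 − 177 = 43; ΔP = 53 − 69 = -16.
Midpoints: P̄ = 61.00, Q̄ = 198.5.
ε = (ΔQ/ΔP)(P̄/Q̄) = (43/-16)(61.00/198.5).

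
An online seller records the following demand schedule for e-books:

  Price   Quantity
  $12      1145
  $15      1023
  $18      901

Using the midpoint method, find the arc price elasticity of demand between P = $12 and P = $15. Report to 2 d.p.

-0.51

At P = 12, Q = 1145; at P = 15, Q = 1023.
ΔQ = -122, ΔP = 3. Midpoints: P̄ = 13.50, Q̄ = 1084.0.
ε = (ΔQ/ΔP)(P̄/Q̄) = (-122/3)(13.50/1084.0).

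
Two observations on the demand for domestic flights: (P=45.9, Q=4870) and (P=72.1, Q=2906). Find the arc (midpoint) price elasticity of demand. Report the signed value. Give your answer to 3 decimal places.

-1.138

ΔQ = 2906 − 4870 = -1964; ΔP = 72.1 − 45.9 = 26.2.
Midpoints: P̄ = 59.00, Q̄ = 3888.0.
ε = (ΔQ/ΔP)(P̄/Q̄) = (-1964/26.2)(59.00/3888.0).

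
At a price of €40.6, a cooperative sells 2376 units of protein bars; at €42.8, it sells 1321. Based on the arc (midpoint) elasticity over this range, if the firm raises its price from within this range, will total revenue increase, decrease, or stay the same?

Arc ε = (-1055/2.2)(41.70/1848.5) ≈ -10.818.
|ε| = 10.82 > 1, so demand is elastic. A price rise therefore reduces total revenue.

decrease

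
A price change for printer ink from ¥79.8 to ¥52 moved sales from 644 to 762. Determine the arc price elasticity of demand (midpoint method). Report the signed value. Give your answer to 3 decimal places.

ΔQ = 762 − 644 = 118; ΔP = 52 − 79.8 = -27.8.
Midpoints: P̄ = 65.90, Q̄ = 703.0.
ε = (ΔQ/ΔP)(P̄/Q̄) = (118/-27.8)(65.90/703.0).

-0.398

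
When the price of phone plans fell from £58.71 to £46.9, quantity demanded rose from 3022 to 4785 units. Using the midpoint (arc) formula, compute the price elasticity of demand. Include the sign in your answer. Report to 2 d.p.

ΔQ = 4785 − 3022 = 1763; ΔP = 46.9 − 58.71 = -11.81.
Midpoints: P̄ = 52.80, Q̄ = 3903.5.
ε = (ΔQ/ΔP)(P̄/Q̄) = (1763/-11.81)(52.80/3903.5).

-2.02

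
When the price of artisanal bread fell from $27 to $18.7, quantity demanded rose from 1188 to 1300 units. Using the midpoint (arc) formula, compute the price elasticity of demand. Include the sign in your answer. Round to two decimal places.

ΔQ = 1300 − 1188 = 112; ΔP = 18.7 − 27 = -8.3.
Midpoints: P̄ = 22.85, Q̄ = 1244.0.
ε = (ΔQ/ΔP)(P̄/Q̄) = (112/-8.3)(22.85/1244.0).

-0.25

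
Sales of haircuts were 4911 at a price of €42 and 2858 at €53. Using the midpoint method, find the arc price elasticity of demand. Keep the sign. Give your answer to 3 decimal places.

-2.282

ΔQ = 2858 − 4911 = -2053; ΔP = 53 − 42 = 11.
Midpoints: P̄ = 47.50, Q̄ = 3884.5.
ε = (ΔQ/ΔP)(P̄/Q̄) = (-2053/11)(47.50/3884.5).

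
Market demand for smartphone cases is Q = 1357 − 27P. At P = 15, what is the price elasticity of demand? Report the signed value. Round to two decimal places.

At P = 15, Q = 952.
dQ/dP = −27.
ε = (dQ/dP)(P/Q) = (-27)(15/952).

-0.43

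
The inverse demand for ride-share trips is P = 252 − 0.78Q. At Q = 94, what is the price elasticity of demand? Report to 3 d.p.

-2.437

At Q = 94, P = 252 − 0.78(94) = 178.68.
dP/dQ = −0.78, so dQ/dP = 1/(−0.78) = -1.282.
ε = (dQ/dP)(P/Q) = (-1.282)(178.68/94).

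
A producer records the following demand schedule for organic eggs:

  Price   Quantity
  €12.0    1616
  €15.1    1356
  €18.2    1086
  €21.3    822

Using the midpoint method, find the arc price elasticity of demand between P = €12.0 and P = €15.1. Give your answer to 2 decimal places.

At P = 12.0, Q = 1616; at P = 15.1, Q = 1356.
ΔQ = -260, ΔP = 3.1. Midpoints: P̄ = 13.55, Q̄ = 1486.0.
ε = (ΔQ/ΔP)(P̄/Q̄) = (-260/3.1)(13.55/1486.0).

-0.76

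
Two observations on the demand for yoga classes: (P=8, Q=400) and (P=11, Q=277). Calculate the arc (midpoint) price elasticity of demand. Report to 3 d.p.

-1.151

ΔQ = 277 − 400 = -123; ΔP = 11 − 8 = 3.
Midpoints: P̄ = 9.50, Q̄ = 338.5.
ε = (ΔQ/ΔP)(P̄/Q̄) = (-123/3)(9.50/338.5).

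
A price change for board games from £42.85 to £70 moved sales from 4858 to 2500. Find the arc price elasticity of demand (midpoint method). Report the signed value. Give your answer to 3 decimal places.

-1.332

ΔQ = 2500 − 4858 = -2358; ΔP = 70 − 42.85 = 27.15.
Midpoints: P̄ = 56.42, Q̄ = 3679.0.
ε = (ΔQ/ΔP)(P̄/Q̄) = (-2358/27.15)(56.42/3679.0).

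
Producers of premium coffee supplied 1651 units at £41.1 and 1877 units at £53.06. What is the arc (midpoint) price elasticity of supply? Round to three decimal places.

0.504

ΔQ = 1877 − 1651 = 226; ΔP = 53.06 − 41.1 = 11.96.
Midpoints: P̄ = 47.08, Q̄ = 1764.0.
ε_s = (ΔQ/ΔP)(P̄/Q̄) = (226/11.96)(47.08/1764.0).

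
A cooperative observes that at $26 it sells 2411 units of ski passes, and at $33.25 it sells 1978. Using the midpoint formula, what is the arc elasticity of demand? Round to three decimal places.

-0.806

ΔQ = 1978 − 2411 = -433; ΔP = 33.25 − 26 = 7.25.
Midpoints: P̄ = 29.62, Q̄ = 2194.5.
ε = (ΔQ/ΔP)(P̄/Q̄) = (-433/7.25)(29.62/2194.5).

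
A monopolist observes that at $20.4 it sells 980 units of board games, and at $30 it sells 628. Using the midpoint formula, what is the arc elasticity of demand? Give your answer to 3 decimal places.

ΔQ = 628 − 980 = -352; ΔP = 30 − 20.4 = 9.6.
Midpoints: P̄ = 25.20, Q̄ = 804.0.
ε = (ΔQ/ΔP)(P̄/Q̄) = (-352/9.6)(25.20/804.0).

-1.149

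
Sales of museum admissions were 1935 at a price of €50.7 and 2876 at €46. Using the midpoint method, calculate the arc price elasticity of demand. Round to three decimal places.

-4.024

ΔQ = 2876 − 1935 = 941; ΔP = 46 − 50.7 = -4.7.
Midpoints: P̄ = 48.35, Q̄ = 2405.5.
ε = (ΔQ/ΔP)(P̄/Q̄) = (941/-4.7)(48.35/2405.5).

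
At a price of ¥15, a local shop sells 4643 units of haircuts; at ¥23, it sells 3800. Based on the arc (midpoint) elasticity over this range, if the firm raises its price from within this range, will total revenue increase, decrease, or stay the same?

increase

Arc ε = (-843/8)(19.00/4221.5) ≈ -0.474.
|ε| = 0.47 < 1, so demand is inelastic. A price rise therefore raises total revenue.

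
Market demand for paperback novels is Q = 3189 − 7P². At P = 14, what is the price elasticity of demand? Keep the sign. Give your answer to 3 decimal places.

-1.510

At P = 14, Q = 1817.
dQ/dP = −14P = -196.
ε = (dQ/dP)(P/Q) = (-196)(14/1817).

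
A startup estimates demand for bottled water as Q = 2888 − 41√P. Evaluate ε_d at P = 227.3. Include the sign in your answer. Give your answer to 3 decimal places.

-0.136

At P = 227.3, Q = 2269.865.
dQ/dP = −41/(2√P) = -1.360.
ε = (dQ/dP)(P/Q) = (-1.360)(227.3/2269.865).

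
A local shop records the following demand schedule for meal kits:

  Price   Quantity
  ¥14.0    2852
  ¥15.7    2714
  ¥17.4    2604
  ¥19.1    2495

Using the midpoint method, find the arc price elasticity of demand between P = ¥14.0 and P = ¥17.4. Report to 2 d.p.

At P = 14.0, Q = 2852; at P = 17.4, Q = 2604.
ΔQ = -248, ΔP = 3.4. Midpoints: P̄ = 15.70, Q̄ = 2728.0.
ε = (ΔQ/ΔP)(P̄/Q̄) = (-248/3.4)(15.70/2728.0).

-0.42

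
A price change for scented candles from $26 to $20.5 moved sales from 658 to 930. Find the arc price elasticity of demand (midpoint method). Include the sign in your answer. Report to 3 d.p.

ΔQ = 930 − 658 = 272; ΔP = 20.5 − 26 = -5.5.
Midpoints: P̄ = 23.25, Q̄ = 794.0.
ε = (ΔQ/ΔP)(P̄/Q̄) = (272/-5.5)(23.25/794.0).

-1.448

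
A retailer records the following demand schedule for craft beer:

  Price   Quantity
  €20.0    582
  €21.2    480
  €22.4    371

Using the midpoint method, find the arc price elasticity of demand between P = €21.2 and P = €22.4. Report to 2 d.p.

-4.65

At P = 21.2, Q = 480; at P = 22.4, Q = 371.
ΔQ = -109, ΔP = 1.2. Midpoints: P̄ = 21.80, Q̄ = 425.5.
ε = (ΔQ/ΔP)(P̄/Q̄) = (-109/1.2)(21.80/425.5).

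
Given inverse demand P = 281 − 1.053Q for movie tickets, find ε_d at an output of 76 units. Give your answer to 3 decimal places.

-2.511

At Q = 76, P = 281 − 1.053(76) = 200.97.
dP/dQ = −1.053, so dQ/dP = 1/(−1.053) = -0.950.
ε = (dQ/dP)(P/Q) = (-0.950)(200.97/76).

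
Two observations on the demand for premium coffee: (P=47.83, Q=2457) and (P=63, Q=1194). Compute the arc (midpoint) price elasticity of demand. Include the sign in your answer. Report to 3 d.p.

-2.527

ΔQ = 1194 − 2457 = -1263; ΔP = 63 − 47.83 = 15.17.
Midpoints: P̄ = 55.41, Q̄ = 1825.5.
ε = (ΔQ/ΔP)(P̄/Q̄) = (-1263/15.17)(55.41/1825.5).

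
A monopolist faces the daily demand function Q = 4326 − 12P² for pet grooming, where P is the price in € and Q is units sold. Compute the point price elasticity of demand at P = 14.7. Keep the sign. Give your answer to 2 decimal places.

At P = 14.7, Q = 1732.920.
dQ/dP = −24P = -352.800.
ε = (dQ/dP)(P/Q) = (-352.800)(14.7/1732.920).

-2.99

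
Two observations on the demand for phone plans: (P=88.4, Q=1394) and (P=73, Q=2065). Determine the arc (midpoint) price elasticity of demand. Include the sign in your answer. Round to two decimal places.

ΔQ = 2065 − 1394 = 671; ΔP = 73 − 88.4 = -15.4.
Midpoints: P̄ = 80.70, Q̄ = 1729.5.
ε = (ΔQ/ΔP)(P̄/Q̄) = (671/-15.4)(80.70/1729.5).

-2.03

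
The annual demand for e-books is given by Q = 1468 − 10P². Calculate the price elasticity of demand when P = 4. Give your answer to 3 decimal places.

At P = 4, Q = 1308.
dQ/dP = −20P = -80.
ε = (dQ/dP)(P/Q) = (-80)(4/1308).

-0.245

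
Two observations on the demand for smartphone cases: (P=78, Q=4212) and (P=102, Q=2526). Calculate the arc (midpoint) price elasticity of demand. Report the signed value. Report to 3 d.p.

-1.877

ΔQ = 2526 − 4212 = -1686; ΔP = 102 − 78 = 24.
Midpoints: P̄ = 90.00, Q̄ = 3369.0.
ε = (ΔQ/ΔP)(P̄/Q̄) = (-1686/24)(90.00/3369.0).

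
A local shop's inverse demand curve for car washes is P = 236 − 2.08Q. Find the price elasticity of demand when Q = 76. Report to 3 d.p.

-0.493

At Q = 76, P = 236 − 2.08(76) = 77.92.
dP/dQ = −2.08, so dQ/dP = 1/(−2.08) = -0.481.
ε = (dQ/dP)(P/Q) = (-0.481)(77.92/76).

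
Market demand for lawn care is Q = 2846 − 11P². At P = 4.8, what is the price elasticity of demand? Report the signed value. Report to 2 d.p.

-0.20

At P = 4.8, Q = 2592.560.
dQ/dP = −22P = -105.600.
ε = (dQ/dP)(P/Q) = (-105.600)(4.8/2592.560).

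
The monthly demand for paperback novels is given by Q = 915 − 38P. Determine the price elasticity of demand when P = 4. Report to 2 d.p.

-0.20

At P = 4, Q = 763.
dQ/dP = −38.
ε = (dQ/dP)(P/Q) = (-38)(4/763).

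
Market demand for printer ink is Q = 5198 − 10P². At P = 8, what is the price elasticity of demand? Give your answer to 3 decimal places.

-0.281

At P = 8, Q = 4558.
dQ/dP = −20P = -160.
ε = (dQ/dP)(P/Q) = (-160)(8/4558).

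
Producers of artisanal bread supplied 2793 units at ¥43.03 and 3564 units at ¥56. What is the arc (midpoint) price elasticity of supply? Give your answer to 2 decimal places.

ΔQ = 3564 − 2793 = 771; ΔP = 56 − 43.03 = 12.97.
Midpoints: P̄ = 49.52, Q̄ = 3178.5.
ε_s = (ΔQ/ΔP)(P̄/Q̄) = (771/12.97)(49.52/3178.5).

0.93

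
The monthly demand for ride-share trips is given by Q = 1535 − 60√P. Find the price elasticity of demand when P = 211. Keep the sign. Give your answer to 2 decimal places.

At P = 211, Q = 663.450.
dQ/dP = −60/(2√P) = -2.065.
ε = (dQ/dP)(P/Q) = (-2.065)(211/663.450).
|ε| < 1, so demand is inelastic at this price.

-0.66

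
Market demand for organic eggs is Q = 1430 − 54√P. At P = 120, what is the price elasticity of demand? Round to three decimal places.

-0.353

At P = 120, Q = 838.460.
dQ/dP = −54/(2√P) = -2.465.
ε = (dQ/dP)(P/Q) = (-2.465)(120/838.460).
|ε| < 1, so demand is inelastic at this price.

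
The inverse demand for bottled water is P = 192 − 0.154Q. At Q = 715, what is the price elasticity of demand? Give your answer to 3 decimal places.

At Q = 715, P = 192 − 0.154(715) = 81.89.
dP/dQ = −0.154, so dQ/dP = 1/(−0.154) = -6.494.
ε = (dQ/dP)(P/Q) = (-6.494)(81.89/715).

-0.744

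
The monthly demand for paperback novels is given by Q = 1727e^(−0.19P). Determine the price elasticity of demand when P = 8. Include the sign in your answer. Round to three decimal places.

-1.520

At P = 8, Q = 377.715.
dQ/dP = −0.19·1727e^(−0.19P) = −0.19Q = -71.766.
ε = (dQ/dP)(P/Q) = (-71.766)(8/377.715).
|ε| > 1, so demand is elastic at this price.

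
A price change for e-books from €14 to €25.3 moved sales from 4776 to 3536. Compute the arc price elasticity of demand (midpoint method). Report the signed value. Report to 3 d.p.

-0.519

ΔQ = 3536 − 4776 = -1240; ΔP = 25.3 − 14 = 11.3.
Midpoints: P̄ = 19.65, Q̄ = 4156.0.
ε = (ΔQ/ΔP)(P̄/Q̄) = (-1240/11.3)(19.65/4156.0).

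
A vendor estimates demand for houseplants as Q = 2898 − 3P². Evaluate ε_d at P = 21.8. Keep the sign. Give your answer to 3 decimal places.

-1.937

At P = 21.8, Q = 1472.280.
dQ/dP = −6P = -130.800.
ε = (dQ/dP)(P/Q) = (-130.800)(21.8/1472.280).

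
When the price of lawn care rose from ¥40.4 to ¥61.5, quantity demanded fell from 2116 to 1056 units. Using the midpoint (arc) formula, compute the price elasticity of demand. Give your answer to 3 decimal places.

-1.614

ΔQ = 1056 − 2116 = -1060; ΔP = 61.5 − 40.4 = 21.1.
Midpoints: P̄ = 50.95, Q̄ = 1586.0.
ε = (ΔQ/ΔP)(P̄/Q̄) = (-1060/21.1)(50.95/1586.0).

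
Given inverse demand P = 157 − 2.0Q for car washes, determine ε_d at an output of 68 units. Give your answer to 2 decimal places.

At Q = 68, P = 157 − 2.0(68) = 21.00.
dP/dQ = −2.0, so dQ/dP = 1/(−2.0) = -0.500.
ε = (dQ/dP)(P/Q) = (-0.500)(21.00/68).

-0.15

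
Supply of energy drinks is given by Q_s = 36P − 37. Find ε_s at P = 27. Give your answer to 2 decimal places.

1.04

At P = 27, Q_s = 935.
dQ_s/dP = 36.
ε_s = (dQ_s/dP)(P/Q_s) = (36)(27/935).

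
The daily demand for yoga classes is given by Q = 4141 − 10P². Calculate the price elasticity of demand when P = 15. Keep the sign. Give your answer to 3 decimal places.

-2.380

At P = 15, Q = 1891.
dQ/dP = −20P = -300.
ε = (dQ/dP)(P/Q) = (-300)(15/1891).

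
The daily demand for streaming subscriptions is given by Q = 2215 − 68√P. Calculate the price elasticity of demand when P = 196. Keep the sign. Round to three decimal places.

At P = 196, Q = 1263.
dQ/dP = −68/(2√P) = -2.429.
ε = (dQ/dP)(P/Q) = (-2.429)(196/1263).

-0.377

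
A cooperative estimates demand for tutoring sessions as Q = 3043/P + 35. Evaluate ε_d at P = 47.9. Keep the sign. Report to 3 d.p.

At P = 47.9, Q = 98.528.
dQ/dP = −3043/P² = -1.326.
ε = (dQ/dP)(P/Q) = (-1.326)(47.9/98.528).
|ε| < 1, so demand is inelastic at this price.

-0.645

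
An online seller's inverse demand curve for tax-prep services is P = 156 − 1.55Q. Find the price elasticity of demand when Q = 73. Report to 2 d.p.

-0.38

At Q = 73, P = 156 − 1.55(73) = 42.85.
dP/dQ = −1.55, so dQ/dP = 1/(−1.55) = -0.645.
ε = (dQ/dP)(P/Q) = (-0.645)(42.85/73).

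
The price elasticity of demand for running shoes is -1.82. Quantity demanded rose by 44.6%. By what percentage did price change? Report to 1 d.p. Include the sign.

%ΔP ≈ %ΔQ / ε = (44.6%)/(-1.82) = -24.51%.

-24.5%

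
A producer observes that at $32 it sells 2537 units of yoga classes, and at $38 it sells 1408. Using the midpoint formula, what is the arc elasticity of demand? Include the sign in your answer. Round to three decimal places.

ΔQ = 1408 − 2537 = -1129; ΔP = 38 − 32 = 6.
Midpoints: P̄ = 35.00, Q̄ = 1972.5.
ε = (ΔQ/ΔP)(P̄/Q̄) = (-1129/6)(35.00/1972.5).

-3.339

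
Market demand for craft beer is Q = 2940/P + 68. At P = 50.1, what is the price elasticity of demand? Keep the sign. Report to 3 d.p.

-0.463

At P = 50.1, Q = 126.683.
dQ/dP = −2940/P² = -1.171.
ε = (dQ/dP)(P/Q) = (-1.171)(50.1/126.683).
|ε| < 1, so demand is inelastic at this price.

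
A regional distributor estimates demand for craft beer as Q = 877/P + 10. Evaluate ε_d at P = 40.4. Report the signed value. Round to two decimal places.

At P = 40.4, Q = 31.708.
dQ/dP = −877/P² = -0.537.
ε = (dQ/dP)(P/Q) = (-0.537)(40.4/31.708).

-0.68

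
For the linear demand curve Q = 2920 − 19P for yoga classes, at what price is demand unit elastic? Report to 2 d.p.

76.84

For linear demand Q = a − bP, ε = −bP/(a − bP). |ε| = 1 when bP = a − bP, i.e. P = a/(2b).
P = 2920/(2·19) = 2920/38 = 76.8421.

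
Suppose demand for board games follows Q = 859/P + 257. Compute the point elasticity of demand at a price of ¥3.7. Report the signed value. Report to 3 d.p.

-0.475

At P = 3.7, Q = 489.162.
dQ/dP = −859/P² = -62.747.
ε = (dQ/dP)(P/Q) = (-62.747)(3.7/489.162).
|ε| < 1, so demand is inelastic at this price.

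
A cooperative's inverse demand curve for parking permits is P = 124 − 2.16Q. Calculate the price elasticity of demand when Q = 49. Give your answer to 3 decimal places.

At Q = 49, P = 124 − 2.16(49) = 18.16.
dP/dQ = −2.16, so dQ/dP = 1/(−2.16) = -0.463.
ε = (dQ/dP)(P/Q) = (-0.463)(18.16/49).

-0.172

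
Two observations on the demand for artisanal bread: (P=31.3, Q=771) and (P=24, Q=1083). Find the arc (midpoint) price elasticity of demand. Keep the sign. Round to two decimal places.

-1.27

ΔQ = 1083 − 771 = 312; ΔP = 24 − 31.3 = -7.3.
Midpoints: P̄ = 27.65, Q̄ = 927.0.
ε = (ΔQ/ΔP)(P̄/Q̄) = (312/-7.3)(27.65/927.0).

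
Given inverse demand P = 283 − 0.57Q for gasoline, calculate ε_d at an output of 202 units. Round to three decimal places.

At Q = 202, P = 283 − 0.57(202) = 167.86.
dP/dQ = −0.57, so dQ/dP = 1/(−0.57) = -1.754.
ε = (dQ/dP)(P/Q) = (-1.754)(167.86/202).

-1.458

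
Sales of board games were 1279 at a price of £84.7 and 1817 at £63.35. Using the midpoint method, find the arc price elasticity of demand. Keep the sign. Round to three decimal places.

-1.205

ΔQ = 1817 − 1279 = 538; ΔP = 63.35 − 84.7 = -21.35.
Midpoints: P̄ = 74.03, Q̄ = 1548.0.
ε = (ΔQ/ΔP)(P̄/Q̄) = (538/-21.35)(74.03/1548.0).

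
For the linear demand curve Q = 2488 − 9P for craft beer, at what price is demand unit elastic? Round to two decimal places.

138.22

For linear demand Q = a − bP, ε = −bP/(a − bP). |ε| = 1 when bP = a − bP, i.e. P = a/(2b).
P = 2488/(2·9) = 2488/18 = 138.2222.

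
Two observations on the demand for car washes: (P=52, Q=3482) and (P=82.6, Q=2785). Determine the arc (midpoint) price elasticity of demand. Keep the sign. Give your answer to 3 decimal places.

-0.489

ΔQ = 2785 − 3482 = -697; ΔP = 82.6 − 52 = 30.6.
Midpoints: P̄ = 67.30, Q̄ = 3133.5.
ε = (ΔQ/ΔP)(P̄/Q̄) = (-697/30.6)(67.30/3133.5).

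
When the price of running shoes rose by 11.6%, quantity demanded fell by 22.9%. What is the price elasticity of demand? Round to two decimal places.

-1.97

ε = %ΔQ / %ΔP = (-22.9)/(11.6) = -1.974.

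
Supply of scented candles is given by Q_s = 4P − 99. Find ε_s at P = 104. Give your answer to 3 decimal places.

At P = 104, Q_s = 317.
dQ_s/dP = 4.
ε_s = (dQ_s/dP)(P/Q_s) = (4)(104/317).

1.312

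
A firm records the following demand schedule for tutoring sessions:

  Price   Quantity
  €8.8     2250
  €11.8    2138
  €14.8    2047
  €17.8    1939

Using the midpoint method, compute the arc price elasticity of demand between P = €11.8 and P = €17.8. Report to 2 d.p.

-0.24

At P = 11.8, Q = 2138; at P = 17.8, Q = 1939.
ΔQ = -199, ΔP = 6.0. Midpoints: P̄ = 14.80, Q̄ = 2038.5.
ε = (ΔQ/ΔP)(P̄/Q̄) = (-199/6.0)(14.80/2038.5).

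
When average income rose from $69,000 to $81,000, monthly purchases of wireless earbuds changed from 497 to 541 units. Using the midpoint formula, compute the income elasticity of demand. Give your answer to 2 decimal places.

0.53

ΔQ = 44, ΔI = 12000. Midpoints: Ī = 75,000, Q̄ = 519.0.
ε_I = (ΔQ/ΔI)(Ī/Q̄) = (44/12000)(75000/519.0).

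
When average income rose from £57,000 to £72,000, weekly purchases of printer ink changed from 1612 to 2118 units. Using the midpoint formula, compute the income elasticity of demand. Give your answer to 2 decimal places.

1.17

ΔQ = 506, ΔI = 15000. Midpoints: Ī = 64,500, Q̄ = 1865.0.
ε_I = (ΔQ/ΔI)(Ī/Q̄) = (506/15000)(64500/1865.0).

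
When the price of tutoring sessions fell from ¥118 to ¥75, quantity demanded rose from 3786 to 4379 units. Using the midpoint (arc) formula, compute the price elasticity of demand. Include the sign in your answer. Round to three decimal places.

-0.326

ΔQ = 4379 − 3786 = 593; ΔP = 75 − 118 = -43.
Midpoints: P̄ = 96.50, Q̄ = 4082.5.
ε = (ΔQ/ΔP)(P̄/Q̄) = (593/-43)(96.50/4082.5).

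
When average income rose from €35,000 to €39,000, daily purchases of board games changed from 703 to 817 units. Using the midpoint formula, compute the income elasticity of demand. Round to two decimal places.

1.39

ΔQ = 114, ΔI = 4000. Midpoints: Ī = 37,000, Q̄ = 760.0.
ε_I = (ΔQ/ΔI)(Ī/Q̄) = (114/4000)(37000/760.0).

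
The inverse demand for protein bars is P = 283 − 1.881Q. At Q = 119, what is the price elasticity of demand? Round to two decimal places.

-0.26

At Q = 119, P = 283 − 1.881(119) = 59.16.
dP/dQ = −1.881, so dQ/dP = 1/(−1.881) = -0.532.
ε = (dQ/dP)(P/Q) = (-0.532)(59.16/119).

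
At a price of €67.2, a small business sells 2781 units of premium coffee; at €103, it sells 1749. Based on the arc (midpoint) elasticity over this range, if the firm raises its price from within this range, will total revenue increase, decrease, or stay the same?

decrease

Arc ε = (-1032/35.8)(85.10/2265.0) ≈ -1.083.
|ε| = 1.08 > 1, so demand is elastic. A price rise therefore reduces total revenue.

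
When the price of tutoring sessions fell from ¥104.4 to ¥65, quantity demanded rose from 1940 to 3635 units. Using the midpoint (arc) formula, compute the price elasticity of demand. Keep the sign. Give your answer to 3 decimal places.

ΔQ = 3635 − 1940 = 1695; ΔP = 65 − 104.4 = -39.4.
Midpoints: P̄ = 84.70, Q̄ = 2787.5.
ε = (ΔQ/ΔP)(P̄/Q̄) = (1695/-39.4)(84.70/2787.5).

-1.307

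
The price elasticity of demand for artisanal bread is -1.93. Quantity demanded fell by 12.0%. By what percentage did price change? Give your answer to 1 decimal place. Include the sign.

6.2%

%ΔP ≈ %ΔQ / ε = (-12.0%)/(-1.93) = 6.22%.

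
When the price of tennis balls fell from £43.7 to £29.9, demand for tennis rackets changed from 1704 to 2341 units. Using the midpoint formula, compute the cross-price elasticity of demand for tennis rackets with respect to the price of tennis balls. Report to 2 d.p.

-0.84

ΔQ_x = 2341 − 1704 = 637; ΔP_y = 29.9 − 43.7 = -13.8.
Midpoints: P̄_y = 36.80, Q̄_x = 2022.5.
ε_xy = (ΔQ_x/ΔP_y)(P̄_y/Q̄_x) = (637/-13.8)(36.80/2022.5).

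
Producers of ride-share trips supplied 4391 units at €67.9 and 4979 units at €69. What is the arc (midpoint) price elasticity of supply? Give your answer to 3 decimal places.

ΔQ = 4979 − 4391 = 588; ΔP = 69 − 67.9 = 1.1.
Midpoints: P̄ = 68.45, Q̄ = 4685.0.
ε_s = (ΔQ/ΔP)(P̄/Q̄) = (588/1.1)(68.45/4685.0).

7.810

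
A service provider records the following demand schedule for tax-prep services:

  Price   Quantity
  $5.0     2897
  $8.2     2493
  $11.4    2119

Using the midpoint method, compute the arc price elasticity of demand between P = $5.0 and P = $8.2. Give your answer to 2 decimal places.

At P = 5.0, Q = 2897; at P = 8.2, Q = 2493.
ΔQ = -404, ΔP = 3.2. Midpoints: P̄ = 6.60, Q̄ = 2695.0.
ε = (ΔQ/ΔP)(P̄/Q̄) = (-404/3.2)(6.60/2695.0).

-0.31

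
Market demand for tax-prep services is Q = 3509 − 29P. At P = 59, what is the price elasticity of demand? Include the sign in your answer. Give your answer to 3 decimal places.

At P = 59, Q = 1798.
dQ/dP = −29.
ε = (dQ/dP)(P/Q) = (-29)(59/1798).

-0.952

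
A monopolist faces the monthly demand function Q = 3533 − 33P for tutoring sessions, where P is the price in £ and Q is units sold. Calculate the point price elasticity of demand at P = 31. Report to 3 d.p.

-0.408

At P = 31, Q = 2510.
dQ/dP = −33.
ε = (dQ/dP)(P/Q) = (-33)(31/2510).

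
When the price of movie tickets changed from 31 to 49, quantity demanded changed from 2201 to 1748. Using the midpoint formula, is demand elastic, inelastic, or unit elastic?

inelastic

Arc ε ≈ -0.510.
|ε| = 0.51 < 1.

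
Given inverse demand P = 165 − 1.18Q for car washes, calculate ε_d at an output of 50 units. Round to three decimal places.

-1.797

At Q = 50, P = 165 − 1.18(50) = 106.00.
dP/dQ = −1.18, so dQ/dP = 1/(−1.18) = -0.847.
ε = (dQ/dP)(P/Q) = (-0.847)(106.00/50).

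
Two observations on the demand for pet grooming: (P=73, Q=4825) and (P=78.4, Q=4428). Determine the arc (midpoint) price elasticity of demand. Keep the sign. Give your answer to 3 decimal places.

ΔQ = 4428 − 4825 = -397; ΔP = 78.4 − 73 = 5.4.
Midpoints: P̄ = 75.70, Q̄ = 4626.5.
ε = (ΔQ/ΔP)(P̄/Q̄) = (-397/5.4)(75.70/4626.5).

-1.203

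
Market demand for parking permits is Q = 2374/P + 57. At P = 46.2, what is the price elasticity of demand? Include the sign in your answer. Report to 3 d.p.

At P = 46.2, Q = 108.385.
dQ/dP = −2374/P² = -1.112.
ε = (dQ/dP)(P/Q) = (-1.112)(46.2/108.385).

-0.474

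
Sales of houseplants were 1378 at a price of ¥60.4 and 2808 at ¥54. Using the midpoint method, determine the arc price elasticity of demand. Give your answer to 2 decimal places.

-6.11

ΔQ = 2808 − 1378 = 1430; ΔP = 54 − 60.4 = -6.4.
Midpoints: P̄ = 57.20, Q̄ = 2093.0.
ε = (ΔQ/ΔP)(P̄/Q̄) = (1430/-6.4)(57.20/2093.0).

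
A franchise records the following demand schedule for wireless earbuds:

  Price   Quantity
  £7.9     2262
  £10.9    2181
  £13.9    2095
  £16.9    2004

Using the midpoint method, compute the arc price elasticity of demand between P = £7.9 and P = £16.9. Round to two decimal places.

-0.17

At P = 7.9, Q = 2262; at P = 16.9, Q = 2004.
ΔQ = -258, ΔP = 9.0. Midpoints: P̄ = 12.40, Q̄ = 2133.0.
ε = (ΔQ/ΔP)(P̄/Q̄) = (-258/9.0)(12.40/2133.0).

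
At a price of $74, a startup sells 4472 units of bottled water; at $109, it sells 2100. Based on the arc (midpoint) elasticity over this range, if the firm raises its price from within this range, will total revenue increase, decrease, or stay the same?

decrease

Arc ε = (-2372/35)(91.50/3286.0) ≈ -1.887.
|ε| = 1.89 > 1, so demand is elastic. A price rise therefore reduces total revenue.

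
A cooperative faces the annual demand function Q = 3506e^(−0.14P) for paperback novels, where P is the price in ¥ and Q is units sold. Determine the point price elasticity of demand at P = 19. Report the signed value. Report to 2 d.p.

-2.66

At P = 19, Q = 245.238.
dQ/dP = −0.14·3506e^(−0.14P) = −0.14Q = -34.333.
ε = (dQ/dP)(P/Q) = (-34.333)(19/245.238).
|ε| > 1, so demand is elastic at this price.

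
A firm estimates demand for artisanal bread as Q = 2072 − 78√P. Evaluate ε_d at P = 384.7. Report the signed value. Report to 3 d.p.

At P = 384.7, Q = 542.126.
dQ/dP = −78/(2√P) = -1.988.
ε = (dQ/dP)(P/Q) = (-1.988)(384.7/542.126).

-1.411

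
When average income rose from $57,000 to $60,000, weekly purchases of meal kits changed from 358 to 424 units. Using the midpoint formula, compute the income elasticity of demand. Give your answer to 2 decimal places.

ΔQ = 66, ΔI = 3000. Midpoints: Ī = 58,500, Q̄ = 391.0.
ε_I = (ΔQ/ΔI)(Ī/Q̄) = (66/3000)(58500/391.0).

3.29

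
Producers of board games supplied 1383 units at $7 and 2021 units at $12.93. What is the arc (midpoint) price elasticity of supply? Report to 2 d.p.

0.63

ΔQ = 2021 − 1383 = 638; ΔP = 12.93 − 7 = 5.93.
Midpoints: P̄ = 9.96, Q̄ = 1702.0.
ε_s = (ΔQ/ΔP)(P̄/Q̄) = (638/5.93)(9.96/1702.0).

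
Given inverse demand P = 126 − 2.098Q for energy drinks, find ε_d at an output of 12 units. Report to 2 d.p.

-4.00

At Q = 12, P = 126 − 2.098(12) = 100.82.
dP/dQ = −2.098, so dQ/dP = 1/(−2.098) = -0.477.
ε = (dQ/dP)(P/Q) = (-0.477)(100.82/12).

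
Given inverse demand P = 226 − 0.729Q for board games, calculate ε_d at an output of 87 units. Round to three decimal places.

-2.563

At Q = 87, P = 226 − 0.729(87) = 162.58.
dP/dQ = −0.729, so dQ/dP = 1/(−0.729) = -1.372.
ε = (dQ/dP)(P/Q) = (-1.372)(162.58/87).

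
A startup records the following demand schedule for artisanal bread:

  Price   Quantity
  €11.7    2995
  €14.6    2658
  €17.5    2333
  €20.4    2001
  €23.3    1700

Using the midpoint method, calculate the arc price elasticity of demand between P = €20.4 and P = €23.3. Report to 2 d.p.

-1.23

At P = 20.4, Q = 2001; at P = 23.3, Q = 1700.
ΔQ = -301, ΔP = 2.9. Midpoints: P̄ = 21.85, Q̄ = 1850.5.
ε = (ΔQ/ΔP)(P̄/Q̄) = (-301/2.9)(21.85/1850.5).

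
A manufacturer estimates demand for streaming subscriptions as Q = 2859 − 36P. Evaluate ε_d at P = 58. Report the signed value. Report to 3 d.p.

-2.708

At P = 58, Q = 771.
dQ/dP = −36.
ε = (dQ/dP)(P/Q) = (-36)(58/771).
|ε| > 1, so demand is elastic at this price.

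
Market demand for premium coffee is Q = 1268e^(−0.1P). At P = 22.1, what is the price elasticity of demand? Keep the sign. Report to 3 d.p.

-2.210

At P = 22.1, Q = 139.100.
dQ/dP = −0.1·1268e^(−0.1P) = −0.1Q = -13.910.
ε = (dQ/dP)(P/Q) = (-13.910)(22.1/139.100).
|ε| > 1, so demand is elastic at this price.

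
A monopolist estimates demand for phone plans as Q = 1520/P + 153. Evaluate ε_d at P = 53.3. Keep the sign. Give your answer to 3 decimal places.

At P = 53.3, Q = 181.518.
dQ/dP = −1520/P² = -0.535.
ε = (dQ/dP)(P/Q) = (-0.535)(53.3/181.518).

-0.157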